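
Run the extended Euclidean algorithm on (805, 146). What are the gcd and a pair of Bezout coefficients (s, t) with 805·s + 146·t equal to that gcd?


Euclidean algorithm on (805, 146) — divide until remainder is 0:
  805 = 5 · 146 + 75
  146 = 1 · 75 + 71
  75 = 1 · 71 + 4
  71 = 17 · 4 + 3
  4 = 1 · 3 + 1
  3 = 3 · 1 + 0
gcd(805, 146) = 1.
Track Bezout coefficients alongside the remainders: start with r₀ = 805 = a·1 + b·0 (s = 1, t = 0) and r₁ = 146 = a·0 + b·1 (s = 0, t = 1); each new remainder r_{k+1} = r_{k-1} − q_k·r_k inherits s_{k+1} = s_{k-1} − q_k·s_k, t_{k+1} = t_{k-1} − q_k·t_k, so r_k = a·s_k + b·t_k at every step:
  q = 5: r = 75, s = 1 − 5·0 = 1, t = 0 − 5·1 = -5  (check: 805·1 + 146·(-5) = 75)
  q = 1: r = 71, s = 0 − 1·1 = -1, t = 1 − 1·(-5) = 6  (check: 805·(-1) + 146·6 = 71)
  q = 1: r = 4, s = 1 − 1·(-1) = 2, t = -5 − 1·6 = -11  (check: 805·2 + 146·(-11) = 4)
  q = 17: r = 3, s = -1 − 17·2 = -35, t = 6 − 17·(-11) = 193  (check: 805·(-35) + 146·193 = 3)
  q = 1: r = 1, s = 2 − 1·(-35) = 37, t = -11 − 1·193 = -204  (check: 805·37 + 146·(-204) = 1)
The row with r = 1 (the gcd) gives the Bezout coefficients s = 37, t = -204.
Result: 805 · (37) + 146 · (-204) = 1.

gcd(805, 146) = 1; s = 37, t = -204 (check: 805·37 + 146·(-204) = 1).


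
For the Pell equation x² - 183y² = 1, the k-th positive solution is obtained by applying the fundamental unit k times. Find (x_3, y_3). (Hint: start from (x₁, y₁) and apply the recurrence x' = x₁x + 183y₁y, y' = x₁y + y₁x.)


Step 1: Find the fundamental solution (x₁, y₁) of x² - 183y² = 1.
  Expand √183 as a continued fraction. a₀ = ⌊√183⌋ = 13; iterate m_{k+1} = d_k·a_k − m_k, d_{k+1} = (183 − m_{k+1}²)/d_k, a_{k+1} = ⌊(a₀ + m_{k+1})/d_{k+1}⌋ (starting m₀ = 0, d₀ = 1), with convergents p_k = a_k·p_{k-1} + p_{k-2}, q_k = a_k·q_{k-1} + q_{k-2} (p₋₁ = 1, q₋₁ = 0):
  k = 0: a₀ = 13; p₀/q₀ = 13/1; p₀² − 183·q₀² = 169 − 183 = -14.
  k = 1: m = 13, d = 14, a = ⌊(13 + 13)/14⌋ = 1; p/q = (1·13 + 1)/(1·1 + 0) = 14/1; p² − 183·q² = 196 − 183 = 13.
  k = 2: m = 1, d = 13, a = ⌊(13 + 1)/13⌋ = 1; p/q = (1·14 + 13)/(1·1 + 1) = 27/2; p² − 183·q² = 729 − 732 = -3.
  k = 3: m = 12, d = 3, a = ⌊(13 + 12)/3⌋ = 8; p/q = (8·27 + 14)/(8·2 + 1) = 230/17; p² − 183·q² = 52900 − 52887 = 13.
  k = 4: m = 12, d = 13, a = ⌊(13 + 12)/13⌋ = 1; p/q = (1·230 + 27)/(1·17 + 2) = 257/19; p² − 183·q² = 66049 − 66063 = -14.
  k = 5: m = 1, d = 14, a = ⌊(13 + 1)/14⌋ = 1; p/q = (1·257 + 230)/(1·19 + 17) = 487/36; p² − 183·q² = 237169 − 237168 = 1.
  The first convergent with p² − 183·q² = 1 gives the fundamental solution (x₁, y₁) = (487, 36).
Step 2: Apply the recurrence (x_{n+1}, y_{n+1}) = (x₁x_n + 183y₁y_n, x₁y_n + y₁x_n) repeatedly.
  From (x_1, y_1) = (487, 36): x_2 = 487·487 + 183·36·36 = 474337; y_2 = 487·36 + 36·487 = 35064.
  From (x_2, y_2) = (474337, 35064): x_3 = 487·474337 + 183·36·35064 = 462003751; y_3 = 487·35064 + 36·474337 = 34152300.
Step 3: Verify x_3² - 183·y_3² = 213447465938070001 - 213447465938070000 = 1 (should be 1). ✓

(x_1, y_1) = (487, 36); (x_3, y_3) = (462003751, 34152300).


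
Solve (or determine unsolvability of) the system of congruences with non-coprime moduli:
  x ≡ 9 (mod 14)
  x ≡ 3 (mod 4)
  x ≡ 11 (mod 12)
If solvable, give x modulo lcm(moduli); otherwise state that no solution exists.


Moduli 14, 4, 12 are not pairwise coprime, so CRT works modulo lcm(m_i) when all pairwise compatibility conditions hold.
Pairwise compatibility: gcd(m_i, m_j) must divide a_i - a_j for every pair.
Merge one congruence at a time:
  Start: x ≡ 9 (mod 14).
  Combine with x ≡ 3 (mod 4): gcd(14, 4) = 2; 3 - 9 = -6, which IS divisible by 2, so compatible.
    Write x = 9 + 14·t and substitute into x ≡ 3 (mod 4): 14·t ≡ 3 − 9 = -6 (mod 4).
    Divide the congruence (and modulus) by g = 2: 7·t ≡ -3 (mod 2).
    Reduce coefficients mod 2: 1·t ≡ 1 (mod 2).
    So t ≡ 1 (mod 2).
    Then x = 9 + 14·1 = 23, valid modulo lcm(14, 4) = 28: x ≡ 23 (mod 28).
  Combine with x ≡ 11 (mod 12): gcd(28, 12) = 4; 11 - 23 = -12, which IS divisible by 4, so compatible.
    Write x = 23 + 28·t and substitute into x ≡ 11 (mod 12): 28·t ≡ 11 − 23 = -12 (mod 12).
    Divide the congruence (and modulus) by g = 4: 7·t ≡ -3 (mod 3).
    Reduce coefficients mod 3: 1·t ≡ 0 (mod 3).
    So t ≡ 0 (mod 3).
    Then x = 23 + 28·0 = 23, valid modulo lcm(28, 12) = 84: x ≡ 23 (mod 84).
Verify: 23 mod 14 = 9, 23 mod 4 = 3, 23 mod 12 = 11.

x ≡ 23 (mod 84).


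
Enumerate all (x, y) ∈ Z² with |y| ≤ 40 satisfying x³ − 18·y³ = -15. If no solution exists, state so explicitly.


The equation is x³ - 18y³ = -15. For fixed y, x³ = 18·y³ − 15, so a solution requires the RHS to be a perfect cube.
Strategy: iterate y from -40 to 40, compute RHS = 18·y³ − 15, and check whether it is a (positive or negative) perfect cube.
Check small values of y:
  y = 0: RHS = -15 is not a perfect cube.
  y = 1: RHS = 3 is not a perfect cube.
  y = -1: RHS = -33 is not a perfect cube.
  y = 2: RHS = 129 is not a perfect cube.
  y = -2: RHS = -159 is not a perfect cube.
  y = 3: RHS = 471 is not a perfect cube.
  y = -3: RHS = -501 is not a perfect cube.
Continuing the search up to |y| = 40 finds no solutions either.
No (x, y) in the scanned range satisfies the equation.

No integer solutions with |y| ≤ 40.


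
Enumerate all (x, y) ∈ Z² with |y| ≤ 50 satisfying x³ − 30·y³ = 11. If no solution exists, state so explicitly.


The equation is x³ - 30y³ = 11. For fixed y, x³ = 30·y³ + 11, so a solution requires the RHS to be a perfect cube.
Strategy: iterate y from -50 to 50, compute RHS = 30·y³ + 11, and check whether it is a (positive or negative) perfect cube.
Check small values of y:
  y = 0: RHS = 11 is not a perfect cube.
  y = 1: RHS = 41 is not a perfect cube.
  y = -1: RHS = -19 is not a perfect cube.
  y = 2: RHS = 251 is not a perfect cube.
  y = -2: RHS = -229 is not a perfect cube.
  y = 3: RHS = 821 is not a perfect cube.
  y = -3: RHS = -799 is not a perfect cube.
Continuing the search up to |y| = 50 finds no solutions either.
No (x, y) in the scanned range satisfies the equation.

No integer solutions with |y| ≤ 50.


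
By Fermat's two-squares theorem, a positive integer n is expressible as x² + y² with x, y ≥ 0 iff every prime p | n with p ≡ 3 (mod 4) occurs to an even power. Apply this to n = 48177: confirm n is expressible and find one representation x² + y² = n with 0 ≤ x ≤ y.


Step 1: Factor n = 48177 = 3^2 · 53 · 101.
Step 2: Check the mod-4 condition on each prime factor: 3 ≡ 3 (mod 4), exponent 2 (must be even); 53 ≡ 1 (mod 4), exponent 1; 101 ≡ 1 (mod 4), exponent 1.
All primes ≡ 3 (mod 4) appear to even exponent (or don't appear), so by the two-squares theorem n IS expressible as a sum of two squares.
Step 3: Build a representation. Group n = k² · m with k = 3 and m = 53 · 101 = 5353 (a product of primes ≡ 1 (mod 4)); a representation of m scales to one of n via (k·x)² + (k·y)² = k²(x² + y²). Each prime p ≡ 1 (mod 4) is itself a sum of two squares; find a² by testing p − a² for a perfect square:
  53: 53 − 1² = 52, 53 − 2² = 49 = 7² ⇒ 53 = 2² + 7².
  101: 101 − 1² = 100 = 10² ⇒ 101 = 1² + 10².
  Combine using the Brahmagupta–Fibonacci identity (a² + b²)(c² + d²) = (ac − bd)² + (ad + bc)² = (ac + bd)² + (ad − bc)²:
  53 · 101 = 5353: from (2² + 7²)(1² + 10²), take (2·1 − 7·10, 2·10 + 7·1) = (2 − 70, 20 + 7) = (-68, 27); dropping signs (only squares matter) gives (68, 27); check 68² + 27² = 4624 + 729 = 5353 ✓.
  Scale by k = 3: (3·68, 3·27) = (204, 81).
Step 4: Order so x ≤ y and verify: 81² + 204² = 6561 + 41616 = 48177 = n. ✓

n = 48177 = 81² + 204² (one valid representation with x ≤ y).


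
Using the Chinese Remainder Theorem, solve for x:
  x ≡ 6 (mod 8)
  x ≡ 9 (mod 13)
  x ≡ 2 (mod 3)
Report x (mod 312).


Moduli 8, 13, 3 are pairwise coprime; by CRT there is a unique solution modulo M = 8 · 13 · 3 = 312.
Solve pairwise, accumulating the modulus:
  Start with x ≡ 6 (mod 8).
  Combine with x ≡ 9 (mod 13): since gcd(8, 13) = 1, we get a unique residue mod 104.
    Write x = 6 + 8·t and substitute into x ≡ 9 (mod 13): 8·t ≡ 9 − 6 = 3 (mod 13).
    The inverse of 8 mod 13 is 5 (since 8·5 = 40 = 3·13 + 1), so t ≡ 5·3 = 15 ≡ 2 (mod 13).
    Then x = 6 + 8·2 = 22, valid modulo lcm(8, 13) = 104: x ≡ 22 (mod 104).
  Combine with x ≡ 2 (mod 3): since gcd(104, 3) = 1, we get a unique residue mod 312.
    Write x = 22 + 104·t and substitute into x ≡ 2 (mod 3): 104·t ≡ 2 − 22 = -20 (mod 3).
    Reduce coefficients mod 3: 2·t ≡ 1 (mod 3).
    The inverse of 2 mod 3 is 2 (since 2·2 = 4 = 1·3 + 1), so t ≡ 2·1 = 2 ≡ 2 (mod 3).
    Then x = 22 + 104·2 = 230, valid modulo lcm(104, 3) = 312: x ≡ 230 (mod 312).
Verify: 230 mod 8 = 6 ✓, 230 mod 13 = 9 ✓, 230 mod 3 = 2 ✓.

x ≡ 230 (mod 312).


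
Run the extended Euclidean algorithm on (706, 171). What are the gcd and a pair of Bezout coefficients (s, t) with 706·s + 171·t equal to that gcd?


Euclidean algorithm on (706, 171) — divide until remainder is 0:
  706 = 4 · 171 + 22
  171 = 7 · 22 + 17
  22 = 1 · 17 + 5
  17 = 3 · 5 + 2
  5 = 2 · 2 + 1
  2 = 2 · 1 + 0
gcd(706, 171) = 1.
Track Bezout coefficients alongside the remainders: start with r₀ = 706 = a·1 + b·0 (s = 1, t = 0) and r₁ = 171 = a·0 + b·1 (s = 0, t = 1); each new remainder r_{k+1} = r_{k-1} − q_k·r_k inherits s_{k+1} = s_{k-1} − q_k·s_k, t_{k+1} = t_{k-1} − q_k·t_k, so r_k = a·s_k + b·t_k at every step:
  q = 4: r = 22, s = 1 − 4·0 = 1, t = 0 − 4·1 = -4  (check: 706·1 + 171·(-4) = 22)
  q = 7: r = 17, s = 0 − 7·1 = -7, t = 1 − 7·(-4) = 29  (check: 706·(-7) + 171·29 = 17)
  q = 1: r = 5, s = 1 − 1·(-7) = 8, t = -4 − 1·29 = -33  (check: 706·8 + 171·(-33) = 5)
  q = 3: r = 2, s = -7 − 3·8 = -31, t = 29 − 3·(-33) = 128  (check: 706·(-31) + 171·128 = 2)
  q = 2: r = 1, s = 8 − 2·(-31) = 70, t = -33 − 2·128 = -289  (check: 706·70 + 171·(-289) = 1)
The row with r = 1 (the gcd) gives the Bezout coefficients s = 70, t = -289.
Result: 706 · (70) + 171 · (-289) = 1.

gcd(706, 171) = 1; s = 70, t = -289 (check: 706·70 + 171·(-289) = 1).


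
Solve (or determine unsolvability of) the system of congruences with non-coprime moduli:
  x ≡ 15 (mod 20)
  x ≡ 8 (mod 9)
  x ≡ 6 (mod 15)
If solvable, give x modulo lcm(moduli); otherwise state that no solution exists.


Moduli 20, 9, 15 are not pairwise coprime, so CRT works modulo lcm(m_i) when all pairwise compatibility conditions hold.
Pairwise compatibility: gcd(m_i, m_j) must divide a_i - a_j for every pair.
Merge one congruence at a time:
  Start: x ≡ 15 (mod 20).
  Combine with x ≡ 8 (mod 9): gcd(20, 9) = 1; 8 - 15 = -7, which IS divisible by 1, so compatible.
    Write x = 15 + 20·t and substitute into x ≡ 8 (mod 9): 20·t ≡ 8 − 15 = -7 (mod 9).
    Reduce coefficients mod 9: 2·t ≡ 2 (mod 9).
    The inverse of 2 mod 9 is 5 (since 2·5 = 10 = 1·9 + 1), so t ≡ 5·2 = 10 ≡ 1 (mod 9).
    Then x = 15 + 20·1 = 35, valid modulo lcm(20, 9) = 180: x ≡ 35 (mod 180).
  Combine with x ≡ 6 (mod 15): gcd(180, 15) = 15, and 6 - 35 = -29 is NOT divisible by 15.
    ⇒ system is inconsistent (no integer solution).

No solution (the system is inconsistent).


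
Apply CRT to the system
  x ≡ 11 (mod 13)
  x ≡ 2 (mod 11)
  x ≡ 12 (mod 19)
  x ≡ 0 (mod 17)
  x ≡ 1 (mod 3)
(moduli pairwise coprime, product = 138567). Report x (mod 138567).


Product of moduli M = 13 · 11 · 19 · 17 · 3 = 138567.
Merge one congruence at a time:
  Start: x ≡ 11 (mod 13).
  Combine with x ≡ 2 (mod 11); new modulus lcm = 143.
    Write x = 11 + 13·t and substitute into x ≡ 2 (mod 11): 13·t ≡ 2 − 11 = -9 (mod 11).
    Reduce coefficients mod 11: 2·t ≡ 2 (mod 11).
    The inverse of 2 mod 11 is 6 (since 2·6 = 12 = 1·11 + 1), so t ≡ 6·2 = 12 ≡ 1 (mod 11).
    Then x = 11 + 13·1 = 24, valid modulo lcm(13, 11) = 143: x ≡ 24 (mod 143).
  Combine with x ≡ 12 (mod 19); new modulus lcm = 2717.
    Write x = 24 + 143·t and substitute into x ≡ 12 (mod 19): 143·t ≡ 12 − 24 = -12 (mod 19).
    Reduce coefficients mod 19: 10·t ≡ 7 (mod 19).
    The inverse of 10 mod 19 is 2 (since 10·2 = 20 = 1·19 + 1), so t ≡ 2·7 = 14 ≡ 14 (mod 19).
    Then x = 24 + 143·14 = 2026, valid modulo lcm(143, 19) = 2717: x ≡ 2026 (mod 2717).
  Combine with x ≡ 0 (mod 17); new modulus lcm = 46189.
    Write x = 2026 + 2717·t and substitute into x ≡ 0 (mod 17): 2717·t ≡ 0 − 2026 = -2026 (mod 17).
    Reduce coefficients mod 17: 14·t ≡ 14 (mod 17).
    The inverse of 14 mod 17 is 11 (since 14·11 = 154 = 9·17 + 1), so t ≡ 11·14 = 154 ≡ 1 (mod 17).
    Then x = 2026 + 2717·1 = 4743, valid modulo lcm(2717, 17) = 46189: x ≡ 4743 (mod 46189).
  Combine with x ≡ 1 (mod 3); new modulus lcm = 138567.
    Write x = 4743 + 46189·t and substitute into x ≡ 1 (mod 3): 46189·t ≡ 1 − 4743 = -4742 (mod 3).
    Reduce coefficients mod 3: 1·t ≡ 1 (mod 3).
    So t ≡ 1 (mod 3).
    Then x = 4743 + 46189·1 = 50932, valid modulo lcm(46189, 3) = 138567: x ≡ 50932 (mod 138567).
Verify against each original: 50932 mod 13 = 11, 50932 mod 11 = 2, 50932 mod 19 = 12, 50932 mod 17 = 0, 50932 mod 3 = 1.

x ≡ 50932 (mod 138567).


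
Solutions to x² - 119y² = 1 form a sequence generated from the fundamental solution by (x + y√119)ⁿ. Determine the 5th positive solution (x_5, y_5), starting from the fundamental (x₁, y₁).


Step 1: Find the fundamental solution (x₁, y₁) of x² - 119y² = 1.
  Expand √119 as a continued fraction. a₀ = ⌊√119⌋ = 10; iterate m_{k+1} = d_k·a_k − m_k, d_{k+1} = (119 − m_{k+1}²)/d_k, a_{k+1} = ⌊(a₀ + m_{k+1})/d_{k+1}⌋ (starting m₀ = 0, d₀ = 1), with convergents p_k = a_k·p_{k-1} + p_{k-2}, q_k = a_k·q_{k-1} + q_{k-2} (p₋₁ = 1, q₋₁ = 0):
  k = 0: a₀ = 10; p₀/q₀ = 10/1; p₀² − 119·q₀² = 100 − 119 = -19.
  k = 1: m = 10, d = 19, a = ⌊(10 + 10)/19⌋ = 1; p/q = (1·10 + 1)/(1·1 + 0) = 11/1; p² − 119·q² = 121 − 119 = 2.
  k = 2: m = 9, d = 2, a = ⌊(10 + 9)/2⌋ = 9; p/q = (9·11 + 10)/(9·1 + 1) = 109/10; p² − 119·q² = 11881 − 11900 = -19.
  k = 3: m = 9, d = 19, a = ⌊(10 + 9)/19⌋ = 1; p/q = (1·109 + 11)/(1·10 + 1) = 120/11; p² − 119·q² = 14400 − 14399 = 1.
  The first convergent with p² − 119·q² = 1 gives the fundamental solution (x₁, y₁) = (120, 11).
Step 2: Apply the recurrence (x_{n+1}, y_{n+1}) = (x₁x_n + 119y₁y_n, x₁y_n + y₁x_n) repeatedly.
  From (x_1, y_1) = (120, 11): x_2 = 120·120 + 119·11·11 = 28799; y_2 = 120·11 + 11·120 = 2640.
  From (x_2, y_2) = (28799, 2640): x_3 = 120·28799 + 119·11·2640 = 6911640; y_3 = 120·2640 + 11·28799 = 633589.
  From (x_3, y_3) = (6911640, 633589): x_4 = 120·6911640 + 119·11·633589 = 1658764801; y_4 = 120·633589 + 11·6911640 = 152058720.
  From (x_4, y_4) = (1658764801, 152058720): x_5 = 120·1658764801 + 119·11·152058720 = 398096640600; y_5 = 120·152058720 + 11·1658764801 = 36493459211.
Step 3: Verify x_5² - 119·y_5² = 158480935257005568360000 - 158480935257005568359999 = 1 (should be 1). ✓

(x_1, y_1) = (120, 11); (x_5, y_5) = (398096640600, 36493459211).


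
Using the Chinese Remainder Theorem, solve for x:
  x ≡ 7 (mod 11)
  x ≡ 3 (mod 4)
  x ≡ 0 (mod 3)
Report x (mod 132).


Moduli 11, 4, 3 are pairwise coprime; by CRT there is a unique solution modulo M = 11 · 4 · 3 = 132.
Solve pairwise, accumulating the modulus:
  Start with x ≡ 7 (mod 11).
  Combine with x ≡ 3 (mod 4): since gcd(11, 4) = 1, we get a unique residue mod 44.
    Write x = 7 + 11·t and substitute into x ≡ 3 (mod 4): 11·t ≡ 3 − 7 = -4 (mod 4).
    Reduce coefficients mod 4: 3·t ≡ 0 (mod 4).
    The inverse of 3 mod 4 is 3 (since 3·3 = 9 = 2·4 + 1), so t ≡ 3·0 = 0 ≡ 0 (mod 4).
    Then x = 7 + 11·0 = 7, valid modulo lcm(11, 4) = 44: x ≡ 7 (mod 44).
  Combine with x ≡ 0 (mod 3): since gcd(44, 3) = 1, we get a unique residue mod 132.
    Write x = 7 + 44·t and substitute into x ≡ 0 (mod 3): 44·t ≡ 0 − 7 = -7 (mod 3).
    Reduce coefficients mod 3: 2·t ≡ 2 (mod 3).
    The inverse of 2 mod 3 is 2 (since 2·2 = 4 = 1·3 + 1), so t ≡ 2·2 = 4 ≡ 1 (mod 3).
    Then x = 7 + 44·1 = 51, valid modulo lcm(44, 3) = 132: x ≡ 51 (mod 132).
Verify: 51 mod 11 = 7 ✓, 51 mod 4 = 3 ✓, 51 mod 3 = 0 ✓.

x ≡ 51 (mod 132).


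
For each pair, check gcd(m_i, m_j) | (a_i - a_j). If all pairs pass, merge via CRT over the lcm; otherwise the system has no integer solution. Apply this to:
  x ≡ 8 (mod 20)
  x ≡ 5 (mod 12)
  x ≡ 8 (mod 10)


Moduli 20, 12, 10 are not pairwise coprime, so CRT works modulo lcm(m_i) when all pairwise compatibility conditions hold.
Pairwise compatibility: gcd(m_i, m_j) must divide a_i - a_j for every pair.
Merge one congruence at a time:
  Start: x ≡ 8 (mod 20).
  Combine with x ≡ 5 (mod 12): gcd(20, 12) = 4, and 5 - 8 = -3 is NOT divisible by 4.
    ⇒ system is inconsistent (no integer solution).

No solution (the system is inconsistent).


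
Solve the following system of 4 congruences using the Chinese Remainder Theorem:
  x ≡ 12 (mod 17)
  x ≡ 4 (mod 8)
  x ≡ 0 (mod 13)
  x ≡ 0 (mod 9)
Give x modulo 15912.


Product of moduli M = 17 · 8 · 13 · 9 = 15912.
Merge one congruence at a time:
  Start: x ≡ 12 (mod 17).
  Combine with x ≡ 4 (mod 8); new modulus lcm = 136.
    Write x = 12 + 17·t and substitute into x ≡ 4 (mod 8): 17·t ≡ 4 − 12 = -8 (mod 8).
    Reduce coefficients mod 8: 1·t ≡ 0 (mod 8).
    So t ≡ 0 (mod 8).
    Then x = 12 + 17·0 = 12, valid modulo lcm(17, 8) = 136: x ≡ 12 (mod 136).
  Combine with x ≡ 0 (mod 13); new modulus lcm = 1768.
    Write x = 12 + 136·t and substitute into x ≡ 0 (mod 13): 136·t ≡ 0 − 12 = -12 (mod 13).
    Reduce coefficients mod 13: 6·t ≡ 1 (mod 13).
    The inverse of 6 mod 13 is 11 (since 6·11 = 66 = 5·13 + 1), so t ≡ 11·1 = 11 ≡ 11 (mod 13).
    Then x = 12 + 136·11 = 1508, valid modulo lcm(136, 13) = 1768: x ≡ 1508 (mod 1768).
  Combine with x ≡ 0 (mod 9); new modulus lcm = 15912.
    Write x = 1508 + 1768·t and substitute into x ≡ 0 (mod 9): 1768·t ≡ 0 − 1508 = -1508 (mod 9).
    Reduce coefficients mod 9: 4·t ≡ 4 (mod 9).
    The inverse of 4 mod 9 is 7 (since 4·7 = 28 = 3·9 + 1), so t ≡ 7·4 = 28 ≡ 1 (mod 9).
    Then x = 1508 + 1768·1 = 3276, valid modulo lcm(1768, 9) = 15912: x ≡ 3276 (mod 15912).
Verify against each original: 3276 mod 17 = 12, 3276 mod 8 = 4, 3276 mod 13 = 0, 3276 mod 9 = 0.

x ≡ 3276 (mod 15912).


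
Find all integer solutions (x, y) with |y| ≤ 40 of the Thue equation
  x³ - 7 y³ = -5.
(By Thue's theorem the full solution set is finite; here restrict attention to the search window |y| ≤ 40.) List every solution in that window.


The equation is x³ - 7y³ = -5. For fixed y, x³ = 7·y³ − 5, so a solution requires the RHS to be a perfect cube.
Strategy: iterate y from -40 to 40, compute RHS = 7·y³ − 5, and check whether it is a (positive or negative) perfect cube.
Check small values of y:
  y = 0: RHS = -5 is not a perfect cube.
  y = 1: RHS = 2 is not a perfect cube.
  y = -1: RHS = -12 is not a perfect cube.
  y = 2: RHS = 51 is not a perfect cube.
  y = -2: RHS = -61 is not a perfect cube.
  y = 3: RHS = 184 is not a perfect cube.
  y = -3: RHS = -194 is not a perfect cube.
Continuing the search up to |y| = 40 finds no solutions either.
No (x, y) in the scanned range satisfies the equation.

No integer solutions with |y| ≤ 40.


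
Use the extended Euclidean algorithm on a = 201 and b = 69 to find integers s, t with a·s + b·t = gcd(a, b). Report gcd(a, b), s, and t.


Euclidean algorithm on (201, 69) — divide until remainder is 0:
  201 = 2 · 69 + 63
  69 = 1 · 63 + 6
  63 = 10 · 6 + 3
  6 = 2 · 3 + 0
gcd(201, 69) = 3.
Track Bezout coefficients alongside the remainders: start with r₀ = 201 = a·1 + b·0 (s = 1, t = 0) and r₁ = 69 = a·0 + b·1 (s = 0, t = 1); each new remainder r_{k+1} = r_{k-1} − q_k·r_k inherits s_{k+1} = s_{k-1} − q_k·s_k, t_{k+1} = t_{k-1} − q_k·t_k, so r_k = a·s_k + b·t_k at every step:
  q = 2: r = 63, s = 1 − 2·0 = 1, t = 0 − 2·1 = -2  (check: 201·1 + 69·(-2) = 63)
  q = 1: r = 6, s = 0 − 1·1 = -1, t = 1 − 1·(-2) = 3  (check: 201·(-1) + 69·3 = 6)
  q = 10: r = 3, s = 1 − 10·(-1) = 11, t = -2 − 10·3 = -32  (check: 201·11 + 69·(-32) = 3)
The row with r = 3 (the gcd) gives the Bezout coefficients s = 11, t = -32.
Result: 201 · (11) + 69 · (-32) = 3.

gcd(201, 69) = 3; s = 11, t = -32 (check: 201·11 + 69·(-32) = 3).


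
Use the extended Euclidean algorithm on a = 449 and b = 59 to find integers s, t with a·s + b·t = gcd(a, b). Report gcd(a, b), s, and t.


Euclidean algorithm on (449, 59) — divide until remainder is 0:
  449 = 7 · 59 + 36
  59 = 1 · 36 + 23
  36 = 1 · 23 + 13
  23 = 1 · 13 + 10
  13 = 1 · 10 + 3
  10 = 3 · 3 + 1
  3 = 3 · 1 + 0
gcd(449, 59) = 1.
Track Bezout coefficients alongside the remainders: start with r₀ = 449 = a·1 + b·0 (s = 1, t = 0) and r₁ = 59 = a·0 + b·1 (s = 0, t = 1); each new remainder r_{k+1} = r_{k-1} − q_k·r_k inherits s_{k+1} = s_{k-1} − q_k·s_k, t_{k+1} = t_{k-1} − q_k·t_k, so r_k = a·s_k + b·t_k at every step:
  q = 7: r = 36, s = 1 − 7·0 = 1, t = 0 − 7·1 = -7  (check: 449·1 + 59·(-7) = 36)
  q = 1: r = 23, s = 0 − 1·1 = -1, t = 1 − 1·(-7) = 8  (check: 449·(-1) + 59·8 = 23)
  q = 1: r = 13, s = 1 − 1·(-1) = 2, t = -7 − 1·8 = -15  (check: 449·2 + 59·(-15) = 13)
  q = 1: r = 10, s = -1 − 1·2 = -3, t = 8 − 1·(-15) = 23  (check: 449·(-3) + 59·23 = 10)
  q = 1: r = 3, s = 2 − 1·(-3) = 5, t = -15 − 1·23 = -38  (check: 449·5 + 59·(-38) = 3)
  q = 3: r = 1, s = -3 − 3·5 = -18, t = 23 − 3·(-38) = 137  (check: 449·(-18) + 59·137 = 1)
The row with r = 1 (the gcd) gives the Bezout coefficients s = -18, t = 137.
Result: 449 · (-18) + 59 · (137) = 1.

gcd(449, 59) = 1; s = -18, t = 137 (check: 449·(-18) + 59·137 = 1).


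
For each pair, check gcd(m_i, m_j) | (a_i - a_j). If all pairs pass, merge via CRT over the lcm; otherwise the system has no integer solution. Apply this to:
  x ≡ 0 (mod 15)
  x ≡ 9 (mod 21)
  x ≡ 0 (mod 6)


Moduli 15, 21, 6 are not pairwise coprime, so CRT works modulo lcm(m_i) when all pairwise compatibility conditions hold.
Pairwise compatibility: gcd(m_i, m_j) must divide a_i - a_j for every pair.
Merge one congruence at a time:
  Start: x ≡ 0 (mod 15).
  Combine with x ≡ 9 (mod 21): gcd(15, 21) = 3; 9 - 0 = 9, which IS divisible by 3, so compatible.
    Write x = 0 + 15·t and substitute into x ≡ 9 (mod 21): 15·t ≡ 9 − 0 = 9 (mod 21).
    Divide the congruence (and modulus) by g = 3: 5·t ≡ 3 (mod 7).
    The inverse of 5 mod 7 is 3 (since 5·3 = 15 = 2·7 + 1), so t ≡ 3·3 = 9 ≡ 2 (mod 7).
    Then x = 0 + 15·2 = 30, valid modulo lcm(15, 21) = 105: x ≡ 30 (mod 105).
  Combine with x ≡ 0 (mod 6): gcd(105, 6) = 3; 0 - 30 = -30, which IS divisible by 3, so compatible.
    Write x = 30 + 105·t and substitute into x ≡ 0 (mod 6): 105·t ≡ 0 − 30 = -30 (mod 6).
    Divide the congruence (and modulus) by g = 3: 35·t ≡ -10 (mod 2).
    Reduce coefficients mod 2: 1·t ≡ 0 (mod 2).
    So t ≡ 0 (mod 2).
    Then x = 30 + 105·0 = 30, valid modulo lcm(105, 6) = 210: x ≡ 30 (mod 210).
Verify: 30 mod 15 = 0, 30 mod 21 = 9, 30 mod 6 = 0.

x ≡ 30 (mod 210).


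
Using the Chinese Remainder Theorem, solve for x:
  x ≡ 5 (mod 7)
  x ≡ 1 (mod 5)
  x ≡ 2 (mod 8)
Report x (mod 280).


Moduli 7, 5, 8 are pairwise coprime; by CRT there is a unique solution modulo M = 7 · 5 · 8 = 280.
Solve pairwise, accumulating the modulus:
  Start with x ≡ 5 (mod 7).
  Combine with x ≡ 1 (mod 5): since gcd(7, 5) = 1, we get a unique residue mod 35.
    Write x = 5 + 7·t and substitute into x ≡ 1 (mod 5): 7·t ≡ 1 − 5 = -4 (mod 5).
    Reduce coefficients mod 5: 2·t ≡ 1 (mod 5).
    The inverse of 2 mod 5 is 3 (since 2·3 = 6 = 1·5 + 1), so t ≡ 3·1 = 3 ≡ 3 (mod 5).
    Then x = 5 + 7·3 = 26, valid modulo lcm(7, 5) = 35: x ≡ 26 (mod 35).
  Combine with x ≡ 2 (mod 8): since gcd(35, 8) = 1, we get a unique residue mod 280.
    Write x = 26 + 35·t and substitute into x ≡ 2 (mod 8): 35·t ≡ 2 − 26 = -24 (mod 8).
    Reduce coefficients mod 8: 3·t ≡ 0 (mod 8).
    The inverse of 3 mod 8 is 3 (since 3·3 = 9 = 1·8 + 1), so t ≡ 3·0 = 0 ≡ 0 (mod 8).
    Then x = 26 + 35·0 = 26, valid modulo lcm(35, 8) = 280: x ≡ 26 (mod 280).
Verify: 26 mod 7 = 5 ✓, 26 mod 5 = 1 ✓, 26 mod 8 = 2 ✓.

x ≡ 26 (mod 280).


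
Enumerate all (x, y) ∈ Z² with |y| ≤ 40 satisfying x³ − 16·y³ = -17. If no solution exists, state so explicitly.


The equation is x³ - 16y³ = -17. For fixed y, x³ = 16·y³ − 17, so a solution requires the RHS to be a perfect cube.
Strategy: iterate y from -40 to 40, compute RHS = 16·y³ − 17, and check whether it is a (positive or negative) perfect cube.
Check small values of y:
  y = 0: RHS = -17 is not a perfect cube.
  y = 1: RHS = -1 = (-1)³ ⇒ x = -1 works.
  y = -1: RHS = -33 is not a perfect cube.
  y = 2: RHS = 111 is not a perfect cube.
  y = -2: RHS = -145 is not a perfect cube.
  y = 3: RHS = 415 is not a perfect cube.
  y = -3: RHS = -449 is not a perfect cube.
Continuing the search up to |y| = 40 finds no further solutions beyond those listed.
Collected solutions: (-1, 1).

Solutions (with |y| ≤ 40): (-1, 1).


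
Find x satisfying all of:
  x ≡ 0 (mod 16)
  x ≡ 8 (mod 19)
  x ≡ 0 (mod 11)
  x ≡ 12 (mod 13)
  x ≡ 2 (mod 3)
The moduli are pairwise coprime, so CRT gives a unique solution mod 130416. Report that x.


Product of moduli M = 16 · 19 · 11 · 13 · 3 = 130416.
Merge one congruence at a time:
  Start: x ≡ 0 (mod 16).
  Combine with x ≡ 8 (mod 19); new modulus lcm = 304.
    Write x = 0 + 16·t and substitute into x ≡ 8 (mod 19): 16·t ≡ 8 − 0 = 8 (mod 19).
    The inverse of 16 mod 19 is 6 (since 16·6 = 96 = 5·19 + 1), so t ≡ 6·8 = 48 ≡ 10 (mod 19).
    Then x = 0 + 16·10 = 160, valid modulo lcm(16, 19) = 304: x ≡ 160 (mod 304).
  Combine with x ≡ 0 (mod 11); new modulus lcm = 3344.
    Write x = 160 + 304·t and substitute into x ≡ 0 (mod 11): 304·t ≡ 0 − 160 = -160 (mod 11).
    Reduce coefficients mod 11: 7·t ≡ 5 (mod 11).
    The inverse of 7 mod 11 is 8 (since 7·8 = 56 = 5·11 + 1), so t ≡ 8·5 = 40 ≡ 7 (mod 11).
    Then x = 160 + 304·7 = 2288, valid modulo lcm(304, 11) = 3344: x ≡ 2288 (mod 3344).
  Combine with x ≡ 12 (mod 13); new modulus lcm = 43472.
    Write x = 2288 + 3344·t and substitute into x ≡ 12 (mod 13): 3344·t ≡ 12 − 2288 = -2276 (mod 13).
    Reduce coefficients mod 13: 3·t ≡ 12 (mod 13).
    The inverse of 3 mod 13 is 9 (since 3·9 = 27 = 2·13 + 1), so t ≡ 9·12 = 108 ≡ 4 (mod 13).
    Then x = 2288 + 3344·4 = 15664, valid modulo lcm(3344, 13) = 43472: x ≡ 15664 (mod 43472).
  Combine with x ≡ 2 (mod 3); new modulus lcm = 130416.
    Write x = 15664 + 43472·t and substitute into x ≡ 2 (mod 3): 43472·t ≡ 2 − 15664 = -15662 (mod 3).
    Reduce coefficients mod 3: 2·t ≡ 1 (mod 3).
    The inverse of 2 mod 3 is 2 (since 2·2 = 4 = 1·3 + 1), so t ≡ 2·1 = 2 ≡ 2 (mod 3).
    Then x = 15664 + 43472·2 = 102608, valid modulo lcm(43472, 3) = 130416: x ≡ 102608 (mod 130416).
Verify against each original: 102608 mod 16 = 0, 102608 mod 19 = 8, 102608 mod 11 = 0, 102608 mod 13 = 12, 102608 mod 3 = 2.

x ≡ 102608 (mod 130416).


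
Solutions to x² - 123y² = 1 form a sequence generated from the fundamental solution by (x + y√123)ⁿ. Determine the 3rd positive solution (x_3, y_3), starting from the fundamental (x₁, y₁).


Step 1: Find the fundamental solution (x₁, y₁) of x² - 123y² = 1.
  Expand √123 as a continued fraction. a₀ = ⌊√123⌋ = 11; iterate m_{k+1} = d_k·a_k − m_k, d_{k+1} = (123 − m_{k+1}²)/d_k, a_{k+1} = ⌊(a₀ + m_{k+1})/d_{k+1}⌋ (starting m₀ = 0, d₀ = 1), with convergents p_k = a_k·p_{k-1} + p_{k-2}, q_k = a_k·q_{k-1} + q_{k-2} (p₋₁ = 1, q₋₁ = 0):
  k = 0: a₀ = 11; p₀/q₀ = 11/1; p₀² − 123·q₀² = 121 − 123 = -2.
  k = 1: m = 11, d = 2, a = ⌊(11 + 11)/2⌋ = 11; p/q = (11·11 + 1)/(11·1 + 0) = 122/11; p² − 123·q² = 14884 − 14883 = 1.
  The first convergent with p² − 123·q² = 1 gives the fundamental solution (x₁, y₁) = (122, 11).
Step 2: Apply the recurrence (x_{n+1}, y_{n+1}) = (x₁x_n + 123y₁y_n, x₁y_n + y₁x_n) repeatedly.
  From (x_1, y_1) = (122, 11): x_2 = 122·122 + 123·11·11 = 29767; y_2 = 122·11 + 11·122 = 2684.
  From (x_2, y_2) = (29767, 2684): x_3 = 122·29767 + 123·11·2684 = 7263026; y_3 = 122·2684 + 11·29767 = 654885.
Step 3: Verify x_3² - 123·y_3² = 52751546676676 - 52751546676675 = 1 (should be 1). ✓

(x_1, y_1) = (122, 11); (x_3, y_3) = (7263026, 654885).


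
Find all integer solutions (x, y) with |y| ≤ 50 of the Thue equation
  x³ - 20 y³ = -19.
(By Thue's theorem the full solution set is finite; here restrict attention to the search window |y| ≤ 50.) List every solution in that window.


The equation is x³ - 20y³ = -19. For fixed y, x³ = 20·y³ − 19, so a solution requires the RHS to be a perfect cube.
Strategy: iterate y from -50 to 50, compute RHS = 20·y³ − 19, and check whether it is a (positive or negative) perfect cube.
Check small values of y:
  y = 0: RHS = -19 is not a perfect cube.
  y = 1: RHS = 1 = (1)³ ⇒ x = 1 works.
  y = -1: RHS = -39 is not a perfect cube.
  y = 2: RHS = 141 is not a perfect cube.
  y = -2: RHS = -179 is not a perfect cube.
  y = 3: RHS = 521 is not a perfect cube.
  y = -3: RHS = -559 is not a perfect cube.
Continuing the search up to |y| = 50 finds no further solutions beyond those listed.
Collected solutions: (1, 1).

Solutions (with |y| ≤ 50): (1, 1).


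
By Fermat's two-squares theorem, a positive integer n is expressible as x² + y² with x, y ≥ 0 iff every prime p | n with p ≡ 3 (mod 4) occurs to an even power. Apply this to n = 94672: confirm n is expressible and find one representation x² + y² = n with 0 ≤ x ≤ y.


Step 1: Factor n = 94672 = 2^4 · 61 · 97.
Step 2: Check the mod-4 condition on each prime factor: 2 = 2 (special); 61 ≡ 1 (mod 4), exponent 1; 97 ≡ 1 (mod 4), exponent 1.
All primes ≡ 3 (mod 4) appear to even exponent (or don't appear), so by the two-squares theorem n IS expressible as a sum of two squares.
Step 3: Build a representation. Group n = k² · m with k = 4 and m = 61 · 97 = 5917 (a product of primes ≡ 1 (mod 4)); a representation of m scales to one of n via (k·x)² + (k·y)² = k²(x² + y²). Each prime p ≡ 1 (mod 4) is itself a sum of two squares; find a² by testing p − a² for a perfect square:
  61: 61 − 1² = 60, 61 − 2² = 57, 61 − 3² = 52, 61 − 4² = 45, 61 − 5² = 36 = 6² ⇒ 61 = 5² + 6².
  97: 97 − 1² = 96, 97 − 2² = 93, 97 − 3² = 88, 97 − 4² = 81 = 9² ⇒ 97 = 4² + 9².
  Combine using the Brahmagupta–Fibonacci identity (a² + b²)(c² + d²) = (ac − bd)² + (ad + bc)² = (ac + bd)² + (ad − bc)²:
  61 · 97 = 5917: from (5² + 6²)(4² + 9²), take (5·4 − 6·9, 5·9 + 6·4) = (20 − 54, 45 + 24) = (-34, 69); dropping signs (only squares matter) gives (34, 69); check 34² + 69² = 1156 + 4761 = 5917 ✓.
  Scale by k = 4: (4·34, 4·69) = (136, 276).
Step 4: Order so x ≤ y and verify: 136² + 276² = 18496 + 76176 = 94672 = n. ✓

n = 94672 = 136² + 276² (one valid representation with x ≤ y).


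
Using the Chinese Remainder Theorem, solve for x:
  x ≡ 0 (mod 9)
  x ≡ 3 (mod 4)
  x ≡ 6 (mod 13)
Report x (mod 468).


Moduli 9, 4, 13 are pairwise coprime; by CRT there is a unique solution modulo M = 9 · 4 · 13 = 468.
Solve pairwise, accumulating the modulus:
  Start with x ≡ 0 (mod 9).
  Combine with x ≡ 3 (mod 4): since gcd(9, 4) = 1, we get a unique residue mod 36.
    Write x = 0 + 9·t and substitute into x ≡ 3 (mod 4): 9·t ≡ 3 − 0 = 3 (mod 4).
    Reduce coefficients mod 4: 1·t ≡ 3 (mod 4).
    So t ≡ 3 (mod 4).
    Then x = 0 + 9·3 = 27, valid modulo lcm(9, 4) = 36: x ≡ 27 (mod 36).
  Combine with x ≡ 6 (mod 13): since gcd(36, 13) = 1, we get a unique residue mod 468.
    Write x = 27 + 36·t and substitute into x ≡ 6 (mod 13): 36·t ≡ 6 − 27 = -21 (mod 13).
    Reduce coefficients mod 13: 10·t ≡ 5 (mod 13).
    The inverse of 10 mod 13 is 4 (since 10·4 = 40 = 3·13 + 1), so t ≡ 4·5 = 20 ≡ 7 (mod 13).
    Then x = 27 + 36·7 = 279, valid modulo lcm(36, 13) = 468: x ≡ 279 (mod 468).
Verify: 279 mod 9 = 0 ✓, 279 mod 4 = 3 ✓, 279 mod 13 = 6 ✓.

x ≡ 279 (mod 468).


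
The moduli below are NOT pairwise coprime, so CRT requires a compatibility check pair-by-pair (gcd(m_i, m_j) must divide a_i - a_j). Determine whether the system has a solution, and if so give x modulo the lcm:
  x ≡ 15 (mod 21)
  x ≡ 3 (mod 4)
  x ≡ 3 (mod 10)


Moduli 21, 4, 10 are not pairwise coprime, so CRT works modulo lcm(m_i) when all pairwise compatibility conditions hold.
Pairwise compatibility: gcd(m_i, m_j) must divide a_i - a_j for every pair.
Merge one congruence at a time:
  Start: x ≡ 15 (mod 21).
  Combine with x ≡ 3 (mod 4): gcd(21, 4) = 1; 3 - 15 = -12, which IS divisible by 1, so compatible.
    Write x = 15 + 21·t and substitute into x ≡ 3 (mod 4): 21·t ≡ 3 − 15 = -12 (mod 4).
    Reduce coefficients mod 4: 1·t ≡ 0 (mod 4).
    So t ≡ 0 (mod 4).
    Then x = 15 + 21·0 = 15, valid modulo lcm(21, 4) = 84: x ≡ 15 (mod 84).
  Combine with x ≡ 3 (mod 10): gcd(84, 10) = 2; 3 - 15 = -12, which IS divisible by 2, so compatible.
    Write x = 15 + 84·t and substitute into x ≡ 3 (mod 10): 84·t ≡ 3 − 15 = -12 (mod 10).
    Divide the congruence (and modulus) by g = 2: 42·t ≡ -6 (mod 5).
    Reduce coefficients mod 5: 2·t ≡ 4 (mod 5).
    The inverse of 2 mod 5 is 3 (since 2·3 = 6 = 1·5 + 1), so t ≡ 3·4 = 12 ≡ 2 (mod 5).
    Then x = 15 + 84·2 = 183, valid modulo lcm(84, 10) = 420: x ≡ 183 (mod 420).
Verify: 183 mod 21 = 15, 183 mod 4 = 3, 183 mod 10 = 3.

x ≡ 183 (mod 420).


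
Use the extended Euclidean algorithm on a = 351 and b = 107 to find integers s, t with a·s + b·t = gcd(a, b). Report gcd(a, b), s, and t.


Euclidean algorithm on (351, 107) — divide until remainder is 0:
  351 = 3 · 107 + 30
  107 = 3 · 30 + 17
  30 = 1 · 17 + 13
  17 = 1 · 13 + 4
  13 = 3 · 4 + 1
  4 = 4 · 1 + 0
gcd(351, 107) = 1.
Track Bezout coefficients alongside the remainders: start with r₀ = 351 = a·1 + b·0 (s = 1, t = 0) and r₁ = 107 = a·0 + b·1 (s = 0, t = 1); each new remainder r_{k+1} = r_{k-1} − q_k·r_k inherits s_{k+1} = s_{k-1} − q_k·s_k, t_{k+1} = t_{k-1} − q_k·t_k, so r_k = a·s_k + b·t_k at every step:
  q = 3: r = 30, s = 1 − 3·0 = 1, t = 0 − 3·1 = -3  (check: 351·1 + 107·(-3) = 30)
  q = 3: r = 17, s = 0 − 3·1 = -3, t = 1 − 3·(-3) = 10  (check: 351·(-3) + 107·10 = 17)
  q = 1: r = 13, s = 1 − 1·(-3) = 4, t = -3 − 1·10 = -13  (check: 351·4 + 107·(-13) = 13)
  q = 1: r = 4, s = -3 − 1·4 = -7, t = 10 − 1·(-13) = 23  (check: 351·(-7) + 107·23 = 4)
  q = 3: r = 1, s = 4 − 3·(-7) = 25, t = -13 − 3·23 = -82  (check: 351·25 + 107·(-82) = 1)
The row with r = 1 (the gcd) gives the Bezout coefficients s = 25, t = -82.
Result: 351 · (25) + 107 · (-82) = 1.

gcd(351, 107) = 1; s = 25, t = -82 (check: 351·25 + 107·(-82) = 1).


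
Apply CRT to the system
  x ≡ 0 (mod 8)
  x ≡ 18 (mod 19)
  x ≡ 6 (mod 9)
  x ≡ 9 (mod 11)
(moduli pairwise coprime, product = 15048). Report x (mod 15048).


Product of moduli M = 8 · 19 · 9 · 11 = 15048.
Merge one congruence at a time:
  Start: x ≡ 0 (mod 8).
  Combine with x ≡ 18 (mod 19); new modulus lcm = 152.
    Write x = 0 + 8·t and substitute into x ≡ 18 (mod 19): 8·t ≡ 18 − 0 = 18 (mod 19).
    The inverse of 8 mod 19 is 12 (since 8·12 = 96 = 5·19 + 1), so t ≡ 12·18 = 216 ≡ 7 (mod 19).
    Then x = 0 + 8·7 = 56, valid modulo lcm(8, 19) = 152: x ≡ 56 (mod 152).
  Combine with x ≡ 6 (mod 9); new modulus lcm = 1368.
    Write x = 56 + 152·t and substitute into x ≡ 6 (mod 9): 152·t ≡ 6 − 56 = -50 (mod 9).
    Reduce coefficients mod 9: 8·t ≡ 4 (mod 9).
    The inverse of 8 mod 9 is 8 (since 8·8 = 64 = 7·9 + 1), so t ≡ 8·4 = 32 ≡ 5 (mod 9).
    Then x = 56 + 152·5 = 816, valid modulo lcm(152, 9) = 1368: x ≡ 816 (mod 1368).
  Combine with x ≡ 9 (mod 11); new modulus lcm = 15048.
    Write x = 816 + 1368·t and substitute into x ≡ 9 (mod 11): 1368·t ≡ 9 − 816 = -807 (mod 11).
    Reduce coefficients mod 11: 4·t ≡ 7 (mod 11).
    The inverse of 4 mod 11 is 3 (since 4·3 = 12 = 1·11 + 1), so t ≡ 3·7 = 21 ≡ 10 (mod 11).
    Then x = 816 + 1368·10 = 14496, valid modulo lcm(1368, 11) = 15048: x ≡ 14496 (mod 15048).
Verify against each original: 14496 mod 8 = 0, 14496 mod 19 = 18, 14496 mod 9 = 6, 14496 mod 11 = 9.

x ≡ 14496 (mod 15048).


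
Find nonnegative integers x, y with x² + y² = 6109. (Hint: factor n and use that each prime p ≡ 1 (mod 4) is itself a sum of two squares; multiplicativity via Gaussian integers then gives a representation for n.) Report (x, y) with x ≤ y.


Step 1: Factor n = 6109 = 41 · 149.
Step 2: Check the mod-4 condition on each prime factor: 41 ≡ 1 (mod 4), exponent 1; 149 ≡ 1 (mod 4), exponent 1.
All primes ≡ 3 (mod 4) appear to even exponent (or don't appear), so by the two-squares theorem n IS expressible as a sum of two squares.
Step 3: Build a representation. Here n = 41 · 149 is a product of primes ≡ 1 (mod 4). Each prime p ≡ 1 (mod 4) is itself a sum of two squares; find a² by testing p − a² for a perfect square:
  41: 41 − 1² = 40, 41 − 2² = 37, 41 − 3² = 32, 41 − 4² = 25 = 5² ⇒ 41 = 4² + 5².
  149: 149 − 1² = 148, 149 − 2² = 145, 149 − 3² = 140, 149 − 4² = 133, 149 − 5² = 124, 149 − 6² = 113, 149 − 7² = 100 = 10² ⇒ 149 = 7² + 10².
  Combine using the Brahmagupta–Fibonacci identity (a² + b²)(c² + d²) = (ac − bd)² + (ad + bc)² = (ac + bd)² + (ad − bc)²:
  41 · 149 = 6109: from (4² + 5²)(7² + 10²), take (4·7 − 5·10, 4·10 + 5·7) = (28 − 50, 40 + 35) = (-22, 75); dropping signs (only squares matter) gives (22, 75); check 22² + 75² = 484 + 5625 = 6109 ✓.
Step 4: Order so x ≤ y and verify: 22² + 75² = 484 + 5625 = 6109 = n. ✓

n = 6109 = 22² + 75² (one valid representation with x ≤ y).


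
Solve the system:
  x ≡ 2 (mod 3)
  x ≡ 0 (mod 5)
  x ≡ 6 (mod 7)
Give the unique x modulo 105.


Moduli 3, 5, 7 are pairwise coprime; by CRT there is a unique solution modulo M = 3 · 5 · 7 = 105.
Solve pairwise, accumulating the modulus:
  Start with x ≡ 2 (mod 3).
  Combine with x ≡ 0 (mod 5): since gcd(3, 5) = 1, we get a unique residue mod 15.
    Write x = 2 + 3·t and substitute into x ≡ 0 (mod 5): 3·t ≡ 0 − 2 = -2 (mod 5).
    Reduce coefficients mod 5: 3·t ≡ 3 (mod 5).
    The inverse of 3 mod 5 is 2 (since 3·2 = 6 = 1·5 + 1), so t ≡ 2·3 = 6 ≡ 1 (mod 5).
    Then x = 2 + 3·1 = 5, valid modulo lcm(3, 5) = 15: x ≡ 5 (mod 15).
  Combine with x ≡ 6 (mod 7): since gcd(15, 7) = 1, we get a unique residue mod 105.
    Write x = 5 + 15·t and substitute into x ≡ 6 (mod 7): 15·t ≡ 6 − 5 = 1 (mod 7).
    Reduce coefficients mod 7: 1·t ≡ 1 (mod 7).
    So t ≡ 1 (mod 7).
    Then x = 5 + 15·1 = 20, valid modulo lcm(15, 7) = 105: x ≡ 20 (mod 105).
Verify: 20 mod 3 = 2 ✓, 20 mod 5 = 0 ✓, 20 mod 7 = 6 ✓.

x ≡ 20 (mod 105).


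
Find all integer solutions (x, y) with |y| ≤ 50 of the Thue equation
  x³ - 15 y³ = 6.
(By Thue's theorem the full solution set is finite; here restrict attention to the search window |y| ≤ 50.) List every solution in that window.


The equation is x³ - 15y³ = 6. For fixed y, x³ = 15·y³ + 6, so a solution requires the RHS to be a perfect cube.
Strategy: iterate y from -50 to 50, compute RHS = 15·y³ + 6, and check whether it is a (positive or negative) perfect cube.
Check small values of y:
  y = 0: RHS = 6 is not a perfect cube.
  y = 1: RHS = 21 is not a perfect cube.
  y = -1: RHS = -9 is not a perfect cube.
  y = 2: RHS = 126 is not a perfect cube.
  y = -2: RHS = -114 is not a perfect cube.
  y = 3: RHS = 411 is not a perfect cube.
  y = -3: RHS = -399 is not a perfect cube.
Continuing the search up to |y| = 50 finds no solutions either.
No (x, y) in the scanned range satisfies the equation.

No integer solutions with |y| ≤ 50.
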